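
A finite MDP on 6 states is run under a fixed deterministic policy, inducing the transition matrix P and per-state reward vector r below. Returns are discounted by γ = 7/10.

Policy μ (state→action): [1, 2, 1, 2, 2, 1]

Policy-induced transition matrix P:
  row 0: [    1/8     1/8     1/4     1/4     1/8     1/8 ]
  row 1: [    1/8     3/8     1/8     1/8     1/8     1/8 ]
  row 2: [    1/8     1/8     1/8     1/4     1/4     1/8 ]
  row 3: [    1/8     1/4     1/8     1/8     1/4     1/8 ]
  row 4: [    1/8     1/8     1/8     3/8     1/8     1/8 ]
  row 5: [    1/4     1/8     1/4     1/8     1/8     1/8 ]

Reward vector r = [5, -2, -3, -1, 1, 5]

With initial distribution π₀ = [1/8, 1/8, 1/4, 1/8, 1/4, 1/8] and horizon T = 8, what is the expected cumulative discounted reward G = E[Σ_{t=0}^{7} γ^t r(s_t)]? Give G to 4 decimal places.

G = 1.2991

t=0: π = [0.1250, 0.1250, 0.2500, 0.1250, 0.2500, 0.1250], E[r] = 0.3750, γ^t·E[r] = 0.375000, running G = 0.375000
t=1: π = [0.1406, 0.1719, 0.1563, 0.2344, 0.1719, 0.1250], E[r] = 0.4531, γ^t·E[r] = 0.317188, running G = 0.692188
t=2: π = [0.1406, 0.1973, 0.1582, 0.2051, 0.1738, 0.1250], E[r] = 0.4277, γ^t·E[r] = 0.209590, running G = 0.901777
t=3: π = [0.1406, 0.2000, 0.1582, 0.2058, 0.1704, 0.1250], E[r] = 0.4182, γ^t·E[r] = 0.143447, running G = 1.045224
t=4: π = [0.1406, 0.2007, 0.1582, 0.2050, 0.1705, 0.1250], E[r] = 0.4176, γ^t·E[r] = 0.100274, running G = 1.145498
t=5: π = [0.1406, 0.2008, 0.1582, 0.2050, 0.1704, 0.1250], E[r] = 0.4173, γ^t·E[r] = 0.070142, running G = 1.215640
t=6: π = [0.1406, 0.2008, 0.1582, 0.2050, 0.1704, 0.1250], E[r] = 0.4173, γ^t·E[r] = 0.049097, running G = 1.264737
t=7: π = [0.1406, 0.2008, 0.1582, 0.2050, 0.1704, 0.1250], E[r] = 0.4173, γ^t·E[r] = 0.034367, running G = 1.299104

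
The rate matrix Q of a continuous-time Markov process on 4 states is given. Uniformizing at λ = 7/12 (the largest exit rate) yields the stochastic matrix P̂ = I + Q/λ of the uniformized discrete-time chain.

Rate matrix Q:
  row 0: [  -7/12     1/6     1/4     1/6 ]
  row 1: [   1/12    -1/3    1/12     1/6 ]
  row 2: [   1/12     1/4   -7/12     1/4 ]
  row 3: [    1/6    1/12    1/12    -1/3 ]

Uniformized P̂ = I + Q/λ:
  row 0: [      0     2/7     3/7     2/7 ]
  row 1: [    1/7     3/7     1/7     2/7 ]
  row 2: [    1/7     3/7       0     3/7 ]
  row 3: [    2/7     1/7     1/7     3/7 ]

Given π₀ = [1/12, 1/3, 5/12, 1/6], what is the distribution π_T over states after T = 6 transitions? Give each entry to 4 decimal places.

π = [0.1702, 0.3011, 0.1675, 0.3613]

t=0: π = [0.0833, 0.3333, 0.4167, 0.1667]
t=1: π = [0.1548, 0.3690, 0.1071, 0.3690]
t=2: π = [0.1735, 0.3010, 0.1718, 0.3537]
t=3: π = [0.1686, 0.3027, 0.1679, 0.3608]
t=4: π = [0.1703, 0.3014, 0.1670, 0.3612]
t=5: π = [0.1701, 0.3010, 0.1677, 0.3612]
t=6: π = [0.1702, 0.3011, 0.1675, 0.3613]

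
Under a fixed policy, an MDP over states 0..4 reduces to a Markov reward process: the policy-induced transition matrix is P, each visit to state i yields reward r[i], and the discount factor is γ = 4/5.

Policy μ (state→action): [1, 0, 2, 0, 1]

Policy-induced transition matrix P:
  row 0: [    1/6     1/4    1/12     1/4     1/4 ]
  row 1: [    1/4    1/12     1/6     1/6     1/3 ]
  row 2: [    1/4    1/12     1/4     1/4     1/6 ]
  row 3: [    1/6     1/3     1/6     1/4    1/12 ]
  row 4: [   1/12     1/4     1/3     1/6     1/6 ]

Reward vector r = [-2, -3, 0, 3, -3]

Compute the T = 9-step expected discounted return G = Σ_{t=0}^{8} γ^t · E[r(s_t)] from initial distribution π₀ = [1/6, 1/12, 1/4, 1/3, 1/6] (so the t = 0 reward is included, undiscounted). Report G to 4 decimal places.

t=0: π = [0.1667, 0.0833, 0.2500, 0.3333, 0.1667], E[r] = -0.0833, γ^t·E[r] = -0.083333, running G = -0.083333
t=1: π = [0.1806, 0.2222, 0.2014, 0.2292, 0.1667], E[r] = -0.8403, γ^t·E[r] = -0.672222, running G = -0.755556
t=2: π = [0.1881, 0.1985, 0.1962, 0.2176, 0.1997], E[r] = -0.9178, γ^t·E[r] = -0.587407, running G = -1.342963
t=3: π = [0.1829, 0.2024, 0.2006, 0.2168, 0.1973], E[r] = -0.9143, γ^t·E[r] = -0.468123, running G = -1.811086
t=4: π = [0.1838, 0.2009, 0.2010, 0.2167, 0.1976], E[r] = -0.9129, γ^t·E[r] = -0.373942, running G = -2.185029
t=5: π = [0.1837, 0.2011, 0.2010, 0.2168, 0.1974], E[r] = -0.9125, γ^t·E[r] = -0.298992, running G = -2.484021
t=6: π = [0.1837, 0.2010, 0.2010, 0.2168, 0.1974], E[r] = -0.9125, γ^t·E[r] = -0.239201, running G = -2.723222
t=7: π = [0.1837, 0.2011, 0.2010, 0.2168, 0.1974], E[r] = -0.9125, γ^t·E[r] = -0.191361, running G = -2.914583
t=8: π = [0.1837, 0.2011, 0.2010, 0.2168, 0.1974], E[r] = -0.9125, γ^t·E[r] = -0.153090, running G = -3.067673

G = -3.0677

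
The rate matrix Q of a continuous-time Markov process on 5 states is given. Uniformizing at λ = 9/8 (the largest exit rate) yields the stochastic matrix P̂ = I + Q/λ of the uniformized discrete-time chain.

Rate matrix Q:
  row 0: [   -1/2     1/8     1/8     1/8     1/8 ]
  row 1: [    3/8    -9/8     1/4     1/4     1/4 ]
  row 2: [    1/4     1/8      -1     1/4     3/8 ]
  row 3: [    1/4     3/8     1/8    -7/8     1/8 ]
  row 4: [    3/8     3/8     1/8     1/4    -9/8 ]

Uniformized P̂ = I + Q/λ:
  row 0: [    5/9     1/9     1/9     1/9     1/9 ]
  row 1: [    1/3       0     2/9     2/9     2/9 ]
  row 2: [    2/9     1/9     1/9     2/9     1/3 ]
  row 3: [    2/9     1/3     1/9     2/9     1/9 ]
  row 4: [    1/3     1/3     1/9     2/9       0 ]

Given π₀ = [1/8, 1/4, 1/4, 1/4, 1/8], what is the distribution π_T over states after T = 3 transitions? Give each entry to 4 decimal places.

t=0: π = [0.1250, 0.2500, 0.2500, 0.2500, 0.1250]
t=1: π = [0.3056, 0.1667, 0.1389, 0.2083, 0.1806]
t=2: π = [0.3627, 0.1790, 0.1296, 0.1883, 0.1404]
t=3: π = [0.3786, 0.1643, 0.1310, 0.1819, 0.1442]

π = [0.3786, 0.1643, 0.1310, 0.1819, 0.1442]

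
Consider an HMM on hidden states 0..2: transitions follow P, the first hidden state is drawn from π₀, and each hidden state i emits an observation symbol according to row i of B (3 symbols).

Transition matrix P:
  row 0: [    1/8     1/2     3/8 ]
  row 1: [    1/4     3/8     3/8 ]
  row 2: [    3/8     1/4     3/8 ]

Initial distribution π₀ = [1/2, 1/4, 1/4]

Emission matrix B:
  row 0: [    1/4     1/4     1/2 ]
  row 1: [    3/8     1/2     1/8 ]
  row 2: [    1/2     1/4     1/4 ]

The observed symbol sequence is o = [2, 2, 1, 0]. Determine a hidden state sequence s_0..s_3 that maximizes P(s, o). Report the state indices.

t=0: δ = [2.500e-01, 3.125e-02, 6.250e-02]  (obs o_0=2)
t=1: δ = [1.562e-02, 1.562e-02, 2.344e-02]  ψ = [0, 0, 0]  (obs o_1=2)
t=2: δ = [2.197e-03, 3.906e-03, 2.197e-03]  ψ = [2, 0, 2]  (obs o_2=1)
t=3: δ = [2.441e-04, 5.493e-04, 7.324e-04]  ψ = [1, 1, 1]  (obs o_3=0)
backtrack: best end state = 2; path = [0, 0, 1, 2]

path = [0, 0, 1, 2]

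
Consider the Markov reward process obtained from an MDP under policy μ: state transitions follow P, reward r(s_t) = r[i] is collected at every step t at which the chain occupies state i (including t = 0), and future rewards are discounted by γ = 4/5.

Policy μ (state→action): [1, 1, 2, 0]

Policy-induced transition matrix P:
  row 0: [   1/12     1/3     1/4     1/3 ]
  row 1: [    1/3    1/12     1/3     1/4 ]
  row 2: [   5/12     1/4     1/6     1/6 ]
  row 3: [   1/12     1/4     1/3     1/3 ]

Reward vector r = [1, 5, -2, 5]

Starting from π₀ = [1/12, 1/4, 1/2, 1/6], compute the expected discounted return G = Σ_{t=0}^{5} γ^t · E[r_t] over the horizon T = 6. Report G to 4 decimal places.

t=0: π = [0.0833, 0.2500, 0.5000, 0.1667], E[r] = 1.1667, γ^t·E[r] = 1.166667, running G = 1.166667
t=1: π = [0.3125, 0.2153, 0.2431, 0.2292], E[r] = 2.0486, γ^t·E[r] = 1.638889, running G = 2.805556
t=2: π = [0.2182, 0.2402, 0.2668, 0.2749], E[r] = 2.2598, γ^t·E[r] = 1.446296, running G = 4.251852
t=3: π = [0.2323, 0.2282, 0.2707, 0.2689], E[r] = 2.1760, γ^t·E[r] = 1.114099, running G = 5.365951
t=4: π = [0.2306, 0.2313, 0.2689, 0.2692], E[r] = 2.1956, γ^t·E[r] = 0.899307, running G = 6.265258
t=5: π = [0.2308, 0.2307, 0.2693, 0.2692], E[r] = 2.1917, γ^t·E[r] = 0.718179, running G = 6.983436

G = 6.9834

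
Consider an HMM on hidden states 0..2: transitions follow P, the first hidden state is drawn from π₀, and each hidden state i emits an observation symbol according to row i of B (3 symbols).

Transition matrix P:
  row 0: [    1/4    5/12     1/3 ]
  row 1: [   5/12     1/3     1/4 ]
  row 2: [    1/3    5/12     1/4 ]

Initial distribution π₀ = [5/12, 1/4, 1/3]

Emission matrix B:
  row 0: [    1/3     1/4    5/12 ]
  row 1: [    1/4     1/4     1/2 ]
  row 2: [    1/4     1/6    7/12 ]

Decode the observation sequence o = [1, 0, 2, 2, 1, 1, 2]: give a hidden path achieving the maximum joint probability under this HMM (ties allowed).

path = [0, 1, 0, 2, 1, 0, 1]

t=0: δ = [1.042e-01, 6.250e-02, 5.556e-02]  (obs o_0=1)
t=1: δ = [8.681e-03, 1.085e-02, 8.681e-03]  ψ = [0, 0, 0]  (obs o_1=0)
t=2: δ = [1.884e-03, 1.808e-03, 1.688e-03]  ψ = [1, 0, 0]  (obs o_2=2)
t=3: δ = [3.140e-04, 3.925e-04, 3.663e-04]  ψ = [1, 0, 0]  (obs o_3=2)
t=4: δ = [4.088e-05, 3.816e-05, 1.744e-05]  ψ = [1, 2, 0]  (obs o_4=1)
t=5: δ = [3.975e-06, 4.258e-06, 2.271e-06]  ψ = [1, 0, 0]  (obs o_5=1)
t=6: δ = [7.393e-07, 8.280e-07, 7.728e-07]  ψ = [1, 0, 0]  (obs o_6=2)
backtrack: best end state = 1; path = [0, 1, 0, 2, 1, 0, 1]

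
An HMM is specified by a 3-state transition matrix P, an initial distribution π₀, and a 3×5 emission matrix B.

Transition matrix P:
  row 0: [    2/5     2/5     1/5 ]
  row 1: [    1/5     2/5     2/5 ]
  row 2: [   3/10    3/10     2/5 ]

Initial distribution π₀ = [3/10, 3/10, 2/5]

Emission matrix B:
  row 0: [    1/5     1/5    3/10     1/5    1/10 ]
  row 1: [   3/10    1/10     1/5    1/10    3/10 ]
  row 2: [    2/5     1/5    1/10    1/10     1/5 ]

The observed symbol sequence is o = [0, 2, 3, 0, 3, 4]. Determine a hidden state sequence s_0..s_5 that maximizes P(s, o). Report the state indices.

t=0: δ = [6.000e-02, 9.000e-02, 1.600e-01]  (obs o_0=0)
t=1: δ = [1.440e-02, 9.600e-03, 6.400e-03]  ψ = [2, 2, 2]  (obs o_1=2)
t=2: δ = [1.152e-03, 5.760e-04, 3.840e-04]  ψ = [0, 0, 1]  (obs o_2=3)
t=3: δ = [9.216e-05, 1.382e-04, 9.216e-05]  ψ = [0, 0, 0]  (obs o_3=0)
t=4: δ = [7.373e-06, 5.530e-06, 5.530e-06]  ψ = [0, 1, 1]  (obs o_4=3)
t=5: δ = [2.949e-07, 8.847e-07, 4.424e-07]  ψ = [0, 0, 1]  (obs o_5=4)
backtrack: best end state = 1; path = [2, 0, 0, 0, 0, 1]

path = [2, 0, 0, 0, 0, 1]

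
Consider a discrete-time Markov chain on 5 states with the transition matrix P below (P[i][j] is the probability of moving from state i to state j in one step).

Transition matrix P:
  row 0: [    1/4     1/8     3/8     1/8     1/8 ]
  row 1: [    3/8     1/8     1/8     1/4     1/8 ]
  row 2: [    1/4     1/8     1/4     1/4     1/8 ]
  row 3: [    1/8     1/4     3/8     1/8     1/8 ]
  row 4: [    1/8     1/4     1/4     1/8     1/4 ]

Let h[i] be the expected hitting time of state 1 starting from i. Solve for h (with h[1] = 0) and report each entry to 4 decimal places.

First-step conditioning: h[1] = 0; for i ≠ 1, h[i] = 1 + Σ_k P[i][k]·h[k].
  h[0] = 1 + 1/4·h[0] + 3/8·h[2] + 1/8·h[3] + 1/8·h[4]
  h[2] = 1 + 1/4·h[0] + 1/4·h[2] + 1/4·h[3] + 1/8·h[4]
  h[3] = 1 + 1/8·h[0] + 3/8·h[2] + 1/8·h[3] + 1/8·h[4]
  h[4] = 1 + 1/8·h[0] + 1/4·h[2] + 1/8·h[3] + 1/4·h[4]
Solving the 4×4 linear system over states ≠ 1 gives exactly h = [4032/659, 0, 3976/659, 3528/659, 3464/659] (h[1] = 0 is the target).

h = [6.1184, 0.0000, 6.0334, 5.3536, 5.2564]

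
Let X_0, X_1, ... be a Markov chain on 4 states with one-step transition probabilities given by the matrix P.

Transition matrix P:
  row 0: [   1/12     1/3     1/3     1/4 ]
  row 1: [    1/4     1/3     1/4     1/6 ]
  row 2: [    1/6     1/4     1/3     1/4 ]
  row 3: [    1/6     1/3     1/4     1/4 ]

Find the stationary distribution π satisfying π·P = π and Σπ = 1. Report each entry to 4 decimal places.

Balance equations π_j = Σ_i π_i·P[i][j]:
  π_0 = 1/12·π_0 + 1/4·π_1 + 1/6·π_2 + 1/6·π_3
  π_1 = 1/3·π_0 + 1/3·π_1 + 1/4·π_2 + 1/3·π_3
  π_2 = 1/3·π_0 + 1/4·π_1 + 1/3·π_2 + 1/4·π_3
  normalize: π_0 + π_1 + π_2 + π_3 = 1
Solving the linear system gives exactly π = [305/1717, 531/1717, 496/1717, 385/1717].

π = [0.1776, 0.3093, 0.2889, 0.2242]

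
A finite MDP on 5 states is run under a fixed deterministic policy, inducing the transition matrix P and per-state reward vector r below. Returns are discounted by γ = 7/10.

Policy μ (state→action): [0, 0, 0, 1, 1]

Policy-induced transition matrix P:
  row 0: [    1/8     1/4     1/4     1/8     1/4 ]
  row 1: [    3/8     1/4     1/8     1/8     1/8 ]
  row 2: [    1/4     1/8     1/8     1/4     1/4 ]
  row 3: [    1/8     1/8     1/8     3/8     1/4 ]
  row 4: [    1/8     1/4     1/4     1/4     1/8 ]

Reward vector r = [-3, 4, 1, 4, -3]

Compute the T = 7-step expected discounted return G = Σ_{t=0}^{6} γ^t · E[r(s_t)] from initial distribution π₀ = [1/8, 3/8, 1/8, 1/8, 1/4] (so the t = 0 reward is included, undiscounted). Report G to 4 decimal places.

t=0: π = [0.1250, 0.3750, 0.1250, 0.1250, 0.2500], E[r] = 1.0000, γ^t·E[r] = 1.000000, running G = 1.000000
t=1: π = [0.2344, 0.2188, 0.1719, 0.2031, 0.1719], E[r] = 0.6406, γ^t·E[r] = 0.448438, running G = 1.448438
t=2: π = [0.2012, 0.2031, 0.1758, 0.2188, 0.2012], E[r] = 0.6563, γ^t·E[r] = 0.321563, running G = 1.770000
t=3: π = [0.1978, 0.2007, 0.1753, 0.2268, 0.1995], E[r] = 0.6936, γ^t·E[r] = 0.237906, running G = 2.007906
t=4: π = [0.1971, 0.1997, 0.1747, 0.2285, 0.2000], E[r] = 0.6966, γ^t·E[r] = 0.167252, running G = 2.175158
t=5: π = [0.1968, 0.1996, 0.1746, 0.2290, 0.2000], E[r] = 0.6985, γ^t·E[r] = 0.117396, running G = 2.292554
t=6: π = [0.1967, 0.1996, 0.1746, 0.2291, 0.2000], E[r] = 0.6988, γ^t·E[r] = 0.082210, running G = 2.374764

G = 2.3748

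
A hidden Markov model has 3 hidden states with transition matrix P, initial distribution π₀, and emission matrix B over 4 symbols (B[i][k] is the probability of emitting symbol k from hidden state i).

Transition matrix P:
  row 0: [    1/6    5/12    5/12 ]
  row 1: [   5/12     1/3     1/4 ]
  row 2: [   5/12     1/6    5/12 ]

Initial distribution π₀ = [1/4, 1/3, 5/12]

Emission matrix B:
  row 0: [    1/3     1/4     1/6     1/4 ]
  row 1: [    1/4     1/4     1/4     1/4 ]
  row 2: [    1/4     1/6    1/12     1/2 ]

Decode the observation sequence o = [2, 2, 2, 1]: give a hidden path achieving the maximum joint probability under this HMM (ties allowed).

t=0: δ = [4.167e-02, 8.333e-02, 3.472e-02]  (obs o_0=2)
t=1: δ = [5.787e-03, 6.944e-03, 1.736e-03]  ψ = [1, 1, 1]  (obs o_1=2)
t=2: δ = [4.823e-04, 6.028e-04, 2.009e-04]  ψ = [1, 0, 0]  (obs o_2=2)
t=3: δ = [6.279e-05, 5.023e-05, 3.349e-05]  ψ = [1, 0, 0]  (obs o_3=1)
backtrack: best end state = 0; path = [1, 0, 1, 0]

path = [1, 0, 1, 0]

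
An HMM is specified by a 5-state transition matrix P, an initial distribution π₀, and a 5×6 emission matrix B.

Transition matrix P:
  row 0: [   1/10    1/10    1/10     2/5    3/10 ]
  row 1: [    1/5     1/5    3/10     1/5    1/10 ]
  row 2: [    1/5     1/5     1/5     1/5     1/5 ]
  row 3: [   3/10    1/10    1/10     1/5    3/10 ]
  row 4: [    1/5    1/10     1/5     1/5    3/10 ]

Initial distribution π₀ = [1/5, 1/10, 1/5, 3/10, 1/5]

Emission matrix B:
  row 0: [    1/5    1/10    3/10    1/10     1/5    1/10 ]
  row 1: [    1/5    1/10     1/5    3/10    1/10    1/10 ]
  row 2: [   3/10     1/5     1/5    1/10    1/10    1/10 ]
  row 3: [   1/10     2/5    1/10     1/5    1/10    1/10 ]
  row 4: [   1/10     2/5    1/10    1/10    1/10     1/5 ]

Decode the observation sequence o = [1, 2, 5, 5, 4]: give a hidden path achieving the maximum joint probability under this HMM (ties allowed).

t=0: δ = [2.000e-02, 1.000e-02, 4.000e-02, 1.200e-01, 8.000e-02]  (obs o_0=1)
t=1: δ = [1.080e-02, 2.400e-03, 3.200e-03, 2.400e-03, 3.600e-03]  ψ = [3, 3, 4, 3, 3]  (obs o_1=2)
t=2: δ = [1.080e-04, 1.080e-04, 1.080e-04, 4.320e-04, 6.480e-04]  ψ = [0, 0, 0, 0, 0]  (obs o_2=5)
t=3: δ = [1.296e-05, 6.480e-06, 1.296e-05, 1.296e-05, 3.888e-05]  ψ = [3, 4, 4, 4, 4]  (obs o_3=5)
t=4: δ = [1.555e-06, 3.888e-07, 7.776e-07, 7.776e-07, 1.166e-06]  ψ = [4, 4, 4, 4, 4]  (obs o_4=4)
backtrack: best end state = 0; path = [3, 0, 4, 4, 0]

path = [3, 0, 4, 4, 0]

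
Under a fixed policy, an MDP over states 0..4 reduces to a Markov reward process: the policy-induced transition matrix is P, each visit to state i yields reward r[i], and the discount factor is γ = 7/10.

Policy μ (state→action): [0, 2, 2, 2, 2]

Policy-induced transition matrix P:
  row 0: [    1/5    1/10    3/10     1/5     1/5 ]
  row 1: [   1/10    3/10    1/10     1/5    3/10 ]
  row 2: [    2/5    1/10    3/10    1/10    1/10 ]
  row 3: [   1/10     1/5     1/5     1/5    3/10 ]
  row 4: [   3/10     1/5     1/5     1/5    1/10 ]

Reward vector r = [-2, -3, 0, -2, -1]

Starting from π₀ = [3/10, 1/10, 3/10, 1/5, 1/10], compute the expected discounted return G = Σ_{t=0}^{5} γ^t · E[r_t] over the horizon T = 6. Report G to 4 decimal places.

G = -4.3026

t=0: π = [0.3000, 0.1000, 0.3000, 0.2000, 0.1000], E[r] = -1.4000, γ^t·E[r] = -1.400000, running G = -1.400000
t=1: π = [0.2400, 0.1500, 0.2500, 0.1700, 0.1900], E[r] = -1.4600, γ^t·E[r] = -1.022000, running G = -2.422000
t=2: π = [0.2370, 0.1660, 0.2340, 0.1750, 0.1880], E[r] = -1.5100, γ^t·E[r] = -0.739900, running G = -3.161900
t=3: π = [0.2315, 0.1695, 0.2305, 0.1766, 0.1919], E[r] = -1.5166, γ^t·E[r] = -0.520194, running G = -3.682094
t=4: π = [0.2307, 0.1708, 0.2293, 0.1770, 0.1924], E[r] = -1.5199, γ^t·E[r] = -0.364923, running G = -4.047017
t=5: π = [0.2303, 0.1711, 0.2289, 0.1771, 0.1926], E[r] = -1.5206, γ^t·E[r] = -0.255574, running G = -4.302591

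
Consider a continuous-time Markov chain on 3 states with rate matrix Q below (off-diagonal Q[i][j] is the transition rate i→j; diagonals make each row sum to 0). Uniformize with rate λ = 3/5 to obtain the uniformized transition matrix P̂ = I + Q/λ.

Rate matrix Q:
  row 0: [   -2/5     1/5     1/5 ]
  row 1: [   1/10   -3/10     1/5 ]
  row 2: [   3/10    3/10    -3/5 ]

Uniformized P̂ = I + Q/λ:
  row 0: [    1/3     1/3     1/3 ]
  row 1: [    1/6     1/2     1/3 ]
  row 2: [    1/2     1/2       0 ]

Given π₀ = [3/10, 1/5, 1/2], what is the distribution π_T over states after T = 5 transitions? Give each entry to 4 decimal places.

t=0: π = [0.3000, 0.2000, 0.5000]
t=1: π = [0.3833, 0.4500, 0.1667]
t=2: π = [0.2861, 0.4361, 0.2778]
t=3: π = [0.3069, 0.4523, 0.2407]
t=4: π = [0.2981, 0.4488, 0.2531]
t=5: π = [0.3007, 0.4503, 0.2490]

π = [0.3007, 0.4503, 0.2490]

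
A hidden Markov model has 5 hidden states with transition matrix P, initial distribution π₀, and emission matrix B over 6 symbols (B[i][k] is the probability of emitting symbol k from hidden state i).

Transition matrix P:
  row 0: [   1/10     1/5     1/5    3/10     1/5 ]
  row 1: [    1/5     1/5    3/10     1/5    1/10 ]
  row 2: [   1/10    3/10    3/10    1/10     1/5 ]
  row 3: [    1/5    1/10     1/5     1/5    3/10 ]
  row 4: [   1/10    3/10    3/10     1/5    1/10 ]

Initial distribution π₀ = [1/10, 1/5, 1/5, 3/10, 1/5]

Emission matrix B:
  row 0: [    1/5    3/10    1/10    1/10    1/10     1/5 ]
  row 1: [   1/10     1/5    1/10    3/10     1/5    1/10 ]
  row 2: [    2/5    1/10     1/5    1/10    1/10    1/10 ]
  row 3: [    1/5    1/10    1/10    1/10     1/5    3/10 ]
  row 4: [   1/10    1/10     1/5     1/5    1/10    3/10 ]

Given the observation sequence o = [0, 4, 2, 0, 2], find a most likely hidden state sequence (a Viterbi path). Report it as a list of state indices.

t=0: δ = [2.000e-02, 2.000e-02, 8.000e-02, 6.000e-02, 2.000e-02]  (obs o_0=0)
t=1: δ = [1.200e-03, 4.800e-03, 2.400e-03, 2.400e-03, 1.800e-03]  ψ = [3, 2, 2, 3, 3]  (obs o_1=4)
t=2: δ = [9.600e-05, 9.600e-05, 2.880e-04, 9.600e-05, 1.440e-04]  ψ = [1, 1, 1, 1, 3]  (obs o_2=2)
t=3: δ = [5.760e-06, 8.640e-06, 3.456e-05, 5.760e-06, 5.760e-06]  ψ = [2, 2, 2, 0, 2]  (obs o_3=0)
t=4: δ = [3.456e-07, 1.037e-06, 2.074e-06, 3.456e-07, 1.382e-06]  ψ = [2, 2, 2, 2, 2]  (obs o_4=2)
backtrack: best end state = 2; path = [2, 1, 2, 2, 2]

path = [2, 1, 2, 2, 2]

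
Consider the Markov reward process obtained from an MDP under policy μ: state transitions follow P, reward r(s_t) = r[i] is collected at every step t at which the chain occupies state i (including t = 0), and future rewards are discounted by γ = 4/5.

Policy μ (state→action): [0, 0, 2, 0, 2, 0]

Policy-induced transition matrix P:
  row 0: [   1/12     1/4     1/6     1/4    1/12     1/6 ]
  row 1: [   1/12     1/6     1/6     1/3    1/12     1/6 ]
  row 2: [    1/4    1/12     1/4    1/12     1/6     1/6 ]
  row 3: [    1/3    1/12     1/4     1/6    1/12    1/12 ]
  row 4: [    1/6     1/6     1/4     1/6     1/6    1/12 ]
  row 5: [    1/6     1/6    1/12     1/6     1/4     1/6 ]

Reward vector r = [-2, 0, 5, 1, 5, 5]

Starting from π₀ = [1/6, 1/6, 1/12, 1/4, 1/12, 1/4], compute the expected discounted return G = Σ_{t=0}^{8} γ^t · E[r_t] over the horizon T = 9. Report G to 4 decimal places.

G = 9.1988

t=0: π = [0.1667, 0.1667, 0.0833, 0.2500, 0.0833, 0.2500], E[r] = 2.0000, γ^t·E[r] = 2.000000, running G = 2.000000
t=1: π = [0.1875, 0.1528, 0.1806, 0.2014, 0.1389, 0.1389], E[r] = 2.1181, γ^t·E[r] = 1.694444, running G = 3.694444
t=2: π = [0.1869, 0.1505, 0.1985, 0.1927, 0.1331, 0.1383], E[r] = 2.1684, γ^t·E[r] = 1.387778, running G = 5.082222
t=3: π = [0.1872, 0.1496, 0.1988, 0.1908, 0.1340, 0.1395], E[r] = 2.1782, γ^t·E[r] = 1.115235, running G = 6.197457
t=4: π = [0.1870, 0.1498, 0.1987, 0.1906, 0.1343, 0.1396], E[r] = 2.1797, γ^t·E[r] = 0.892812, running G = 7.090268
t=5: π = [0.1869, 0.1498, 0.1987, 0.1907, 0.1344, 0.1396], E[r] = 2.1798, γ^t·E[r] = 0.714285, running G = 7.804553
t=6: π = [0.1869, 0.1498, 0.1987, 0.1907, 0.1343, 0.1396], E[r] = 2.1798, γ^t·E[r] = 0.571425, running G = 8.375978
t=7: π = [0.1869, 0.1498, 0.1987, 0.1907, 0.1343, 0.1396], E[r] = 2.1798, γ^t·E[r] = 0.457140, running G = 8.833118
t=8: π = [0.1869, 0.1498, 0.1987, 0.1907, 0.1343, 0.1396], E[r] = 2.1798, γ^t·E[r] = 0.365712, running G = 9.198830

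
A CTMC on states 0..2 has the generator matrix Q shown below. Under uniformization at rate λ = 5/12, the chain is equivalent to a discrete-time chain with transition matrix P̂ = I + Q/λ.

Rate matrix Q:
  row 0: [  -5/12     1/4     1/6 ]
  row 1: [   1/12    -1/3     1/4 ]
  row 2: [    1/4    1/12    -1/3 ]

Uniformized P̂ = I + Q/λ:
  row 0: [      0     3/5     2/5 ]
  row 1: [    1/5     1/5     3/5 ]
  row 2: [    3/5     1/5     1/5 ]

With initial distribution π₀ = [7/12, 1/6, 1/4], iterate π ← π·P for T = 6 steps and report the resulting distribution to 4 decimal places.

π = [0.2947, 0.3194, 0.3859]

t=0: π = [0.5833, 0.1667, 0.2500]
t=1: π = [0.1833, 0.4333, 0.3833]
t=2: π = [0.3167, 0.2733, 0.4100]
t=3: π = [0.3007, 0.3267, 0.3727]
t=4: π = [0.2889, 0.3203, 0.3908]
t=5: π = [0.2985, 0.3156, 0.3859]
t=6: π = [0.2947, 0.3194, 0.3859]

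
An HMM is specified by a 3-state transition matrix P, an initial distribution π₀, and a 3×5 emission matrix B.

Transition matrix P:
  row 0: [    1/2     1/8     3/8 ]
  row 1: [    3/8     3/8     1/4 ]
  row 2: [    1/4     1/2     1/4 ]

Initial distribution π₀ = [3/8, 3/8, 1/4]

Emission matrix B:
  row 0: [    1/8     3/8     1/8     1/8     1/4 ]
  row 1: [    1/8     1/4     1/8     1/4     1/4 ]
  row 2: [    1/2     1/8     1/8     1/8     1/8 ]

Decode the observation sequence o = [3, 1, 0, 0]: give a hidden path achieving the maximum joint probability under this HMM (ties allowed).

t=0: δ = [4.688e-02, 9.375e-02, 3.125e-02]  (obs o_0=3)
t=1: δ = [1.318e-02, 8.789e-03, 2.930e-03]  ψ = [1, 1, 1]  (obs o_1=1)
t=2: δ = [8.240e-04, 4.120e-04, 2.472e-03]  ψ = [0, 1, 0]  (obs o_2=0)
t=3: δ = [7.725e-05, 1.545e-04, 3.090e-04]  ψ = [2, 2, 2]  (obs o_3=0)
backtrack: best end state = 2; path = [1, 0, 2, 2]

path = [1, 0, 2, 2]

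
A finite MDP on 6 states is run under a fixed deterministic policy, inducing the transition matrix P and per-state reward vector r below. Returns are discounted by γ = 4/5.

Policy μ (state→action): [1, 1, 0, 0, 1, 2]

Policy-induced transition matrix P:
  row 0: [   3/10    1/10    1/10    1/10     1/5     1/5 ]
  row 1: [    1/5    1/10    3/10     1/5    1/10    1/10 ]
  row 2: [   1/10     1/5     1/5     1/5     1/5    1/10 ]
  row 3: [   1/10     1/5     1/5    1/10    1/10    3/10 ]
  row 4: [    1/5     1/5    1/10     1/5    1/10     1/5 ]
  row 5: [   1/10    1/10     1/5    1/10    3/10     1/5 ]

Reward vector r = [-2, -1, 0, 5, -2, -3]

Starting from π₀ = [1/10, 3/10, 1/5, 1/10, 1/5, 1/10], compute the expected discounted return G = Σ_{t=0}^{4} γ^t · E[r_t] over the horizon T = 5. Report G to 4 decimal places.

G = -1.9962

t=0: π = [0.1000, 0.3000, 0.2000, 0.1000, 0.2000, 0.1000], E[r] = -0.7000, γ^t·E[r] = -0.700000, running G = -0.700000
t=1: π = [0.1700, 0.1500, 0.2000, 0.1700, 0.1500, 0.1600], E[r] = -0.4200, γ^t·E[r] = -0.336000, running G = -1.036000
t=2: π = [0.1640, 0.1520, 0.1830, 0.1500, 0.1690, 0.1820], E[r] = -0.6140, γ^t·E[r] = -0.392960, running G = -1.428960
t=3: π = [0.1649, 0.1502, 0.1819, 0.1504, 0.1711, 0.1815], E[r] = -0.6147, γ^t·E[r] = -0.314726, running G = -1.743686
t=4: π = [0.1651, 0.1503, 0.1814, 0.1503, 0.1710, 0.1818], E[r] = -0.6164, γ^t·E[r] = -0.252482, running G = -1.996168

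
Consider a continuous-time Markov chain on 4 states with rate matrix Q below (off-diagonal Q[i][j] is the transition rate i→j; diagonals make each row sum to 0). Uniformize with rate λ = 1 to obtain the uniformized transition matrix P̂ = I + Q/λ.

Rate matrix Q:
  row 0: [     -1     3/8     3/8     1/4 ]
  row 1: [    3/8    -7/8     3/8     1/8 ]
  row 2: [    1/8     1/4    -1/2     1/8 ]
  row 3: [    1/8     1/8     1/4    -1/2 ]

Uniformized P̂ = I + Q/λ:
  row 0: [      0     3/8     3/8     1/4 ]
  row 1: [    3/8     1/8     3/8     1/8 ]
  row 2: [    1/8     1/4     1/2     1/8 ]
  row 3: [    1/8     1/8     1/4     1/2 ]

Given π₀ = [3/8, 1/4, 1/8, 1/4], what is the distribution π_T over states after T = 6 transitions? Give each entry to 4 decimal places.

π = [0.1587, 0.2140, 0.3954, 0.2319]

t=0: π = [0.3750, 0.2500, 0.1250, 0.2500]
t=1: π = [0.1406, 0.2344, 0.3594, 0.2656]
t=2: π = [0.1660, 0.2051, 0.3867, 0.2422]
t=3: π = [0.1555, 0.2148, 0.3931, 0.2366]
t=4: π = [0.1593, 0.2130, 0.3946, 0.2332]
t=5: π = [0.1583, 0.2141, 0.3952, 0.2323]
t=6: π = [0.1587, 0.2140, 0.3954, 0.2319]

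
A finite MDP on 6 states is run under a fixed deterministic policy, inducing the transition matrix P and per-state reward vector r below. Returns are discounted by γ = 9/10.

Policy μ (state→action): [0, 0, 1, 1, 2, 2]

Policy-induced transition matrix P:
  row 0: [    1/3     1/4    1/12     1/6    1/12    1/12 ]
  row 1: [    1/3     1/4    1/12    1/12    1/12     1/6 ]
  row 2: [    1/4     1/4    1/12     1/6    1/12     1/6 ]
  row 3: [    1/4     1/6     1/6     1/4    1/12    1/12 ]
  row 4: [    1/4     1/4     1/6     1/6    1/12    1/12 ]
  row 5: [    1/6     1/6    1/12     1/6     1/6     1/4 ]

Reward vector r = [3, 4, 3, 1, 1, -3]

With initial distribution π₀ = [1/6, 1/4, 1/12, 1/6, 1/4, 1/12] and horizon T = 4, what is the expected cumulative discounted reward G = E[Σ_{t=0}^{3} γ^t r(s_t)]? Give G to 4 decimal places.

t=0: π = [0.1667, 0.2500, 0.0833, 0.1667, 0.2500, 0.0833], E[r] = 1.9167, γ^t·E[r] = 1.916667, running G = 1.916667
t=1: π = [0.2778, 0.2292, 0.1181, 0.1597, 0.0903, 0.1250], E[r] = 1.9792, γ^t·E[r] = 1.781250, running G = 3.697917
t=2: π = [0.2818, 0.2263, 0.1042, 0.1609, 0.0938, 0.1331], E[r] = 1.9184, γ^t·E[r] = 1.553906, running G = 5.251823
t=3: π = [0.2813, 0.2255, 0.1046, 0.1612, 0.0944, 0.1331], E[r] = 1.9159, γ^t·E[r] = 1.396688, running G = 6.648510

G = 6.6485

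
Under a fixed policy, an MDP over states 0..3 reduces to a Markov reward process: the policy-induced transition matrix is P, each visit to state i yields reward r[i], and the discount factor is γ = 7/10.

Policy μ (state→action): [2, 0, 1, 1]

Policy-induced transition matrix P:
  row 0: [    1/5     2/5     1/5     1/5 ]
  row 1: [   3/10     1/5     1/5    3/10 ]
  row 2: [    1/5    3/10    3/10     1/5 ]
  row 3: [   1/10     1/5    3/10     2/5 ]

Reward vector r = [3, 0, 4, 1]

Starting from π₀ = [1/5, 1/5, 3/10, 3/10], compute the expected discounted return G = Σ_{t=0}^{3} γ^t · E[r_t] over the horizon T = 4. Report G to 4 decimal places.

t=0: π = [0.2000, 0.2000, 0.3000, 0.3000], E[r] = 2.1000, γ^t·E[r] = 2.100000, running G = 2.100000
t=1: π = [0.1900, 0.2700, 0.2600, 0.2800], E[r] = 1.8900, γ^t·E[r] = 1.323000, running G = 3.423000
t=2: π = [0.1990, 0.2640, 0.2540, 0.2830], E[r] = 1.8960, γ^t·E[r] = 0.929040, running G = 4.352040
t=3: π = [0.1981, 0.2652, 0.2537, 0.2830], E[r] = 1.8921, γ^t·E[r] = 0.648990, running G = 5.001030

G = 5.0010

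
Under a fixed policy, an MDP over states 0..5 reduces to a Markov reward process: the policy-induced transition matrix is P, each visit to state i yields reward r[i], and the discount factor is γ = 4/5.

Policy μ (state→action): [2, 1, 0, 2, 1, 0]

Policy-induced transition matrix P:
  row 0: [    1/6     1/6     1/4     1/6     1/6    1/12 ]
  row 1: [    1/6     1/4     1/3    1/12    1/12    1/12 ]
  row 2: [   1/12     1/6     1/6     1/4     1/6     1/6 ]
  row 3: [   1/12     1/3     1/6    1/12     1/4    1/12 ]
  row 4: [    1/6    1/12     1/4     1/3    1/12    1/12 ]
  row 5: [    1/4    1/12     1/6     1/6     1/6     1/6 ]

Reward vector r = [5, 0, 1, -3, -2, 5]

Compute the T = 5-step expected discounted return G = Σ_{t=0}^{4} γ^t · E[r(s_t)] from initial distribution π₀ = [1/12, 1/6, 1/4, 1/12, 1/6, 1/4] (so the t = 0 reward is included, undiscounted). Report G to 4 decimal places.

t=0: π = [0.0833, 0.1667, 0.2500, 0.0833, 0.1667, 0.2500], E[r] = 1.3333, γ^t·E[r] = 1.333333, running G = 1.333333
t=1: π = [0.1597, 0.1597, 0.2153, 0.1944, 0.1458, 0.1250], E[r] = 0.7639, γ^t·E[r] = 0.611111, running G = 1.944444
t=2: π = [0.1429, 0.1898, 0.2188, 0.1794, 0.1574, 0.1117], E[r] = 0.6389, γ^t·E[r] = 0.408889, running G = 2.353333
t=3: π = [0.1428, 0.1900, 0.2233, 0.1804, 0.1527, 0.1109], E[r] = 0.6452, γ^t·E[r] = 0.330346, running G = 2.683679
t=4: π = [0.1423, 0.1906, 0.2229, 0.1799, 0.1531, 0.1112], E[r] = 0.6443, γ^t·E[r] = 0.263909, running G = 2.947588

G = 2.9476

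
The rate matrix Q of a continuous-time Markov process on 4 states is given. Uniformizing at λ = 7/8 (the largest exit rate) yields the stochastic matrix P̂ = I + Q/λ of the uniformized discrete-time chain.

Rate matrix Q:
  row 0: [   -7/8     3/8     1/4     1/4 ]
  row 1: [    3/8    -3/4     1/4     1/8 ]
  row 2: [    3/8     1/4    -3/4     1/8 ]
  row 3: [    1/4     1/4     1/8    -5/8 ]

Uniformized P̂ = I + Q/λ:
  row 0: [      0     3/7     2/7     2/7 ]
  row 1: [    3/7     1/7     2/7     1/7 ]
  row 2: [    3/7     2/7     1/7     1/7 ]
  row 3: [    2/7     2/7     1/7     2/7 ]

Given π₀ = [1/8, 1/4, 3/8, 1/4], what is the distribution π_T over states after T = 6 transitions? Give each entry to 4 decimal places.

t=0: π = [0.1250, 0.2500, 0.3750, 0.2500]
t=1: π = [0.3393, 0.2679, 0.1964, 0.1964]
t=2: π = [0.2551, 0.2959, 0.2296, 0.2194]
t=3: π = [0.2879, 0.2799, 0.2216, 0.2106]
t=4: π = [0.2751, 0.2869, 0.2240, 0.2141]
t=5: π = [0.2801, 0.2840, 0.2231, 0.2127]
t=6: π = [0.2781, 0.2852, 0.2234, 0.2133]

π = [0.2781, 0.2852, 0.2234, 0.2133]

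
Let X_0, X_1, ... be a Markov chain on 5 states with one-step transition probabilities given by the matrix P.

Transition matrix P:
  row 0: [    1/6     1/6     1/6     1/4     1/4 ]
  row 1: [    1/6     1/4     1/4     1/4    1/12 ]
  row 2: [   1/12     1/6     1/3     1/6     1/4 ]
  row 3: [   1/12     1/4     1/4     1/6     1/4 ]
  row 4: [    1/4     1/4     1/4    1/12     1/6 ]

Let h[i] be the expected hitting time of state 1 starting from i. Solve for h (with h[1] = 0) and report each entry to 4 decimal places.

h = [4.9844, 0.0000, 5.0224, 4.6039, 4.6624]

First-step conditioning: h[1] = 0; for i ≠ 1, h[i] = 1 + Σ_k P[i][k]·h[k].
  h[0] = 1 + 1/6·h[0] + 1/6·h[2] + 1/4·h[3] + 1/4·h[4]
  h[2] = 1 + 1/12·h[0] + 1/3·h[2] + 1/6·h[3] + 1/4·h[4]
  h[3] = 1 + 1/12·h[0] + 1/4·h[2] + 1/6·h[3] + 1/4·h[4]
  h[4] = 1 + 1/4·h[0] + 1/4·h[2] + 1/12·h[3] + 1/6·h[4]
Solving the 4×4 linear system over states ≠ 1 gives exactly h = [5109/1025, 0, 5148/1025, 4719/1025, 4779/1025] (h[1] = 0 is the target).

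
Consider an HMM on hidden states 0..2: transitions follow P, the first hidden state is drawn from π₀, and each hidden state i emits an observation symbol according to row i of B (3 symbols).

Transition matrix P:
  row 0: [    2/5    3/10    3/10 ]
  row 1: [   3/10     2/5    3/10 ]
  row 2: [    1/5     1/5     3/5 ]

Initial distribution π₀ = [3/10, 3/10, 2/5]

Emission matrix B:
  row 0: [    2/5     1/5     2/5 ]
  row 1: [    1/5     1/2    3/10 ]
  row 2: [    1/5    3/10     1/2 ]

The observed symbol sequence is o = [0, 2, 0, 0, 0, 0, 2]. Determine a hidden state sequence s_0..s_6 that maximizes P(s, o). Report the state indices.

path = [0, 0, 0, 0, 0, 0, 0]

t=0: δ = [1.200e-01, 6.000e-02, 8.000e-02]  (obs o_0=0)
t=1: δ = [1.920e-02, 1.080e-02, 2.400e-02]  ψ = [0, 0, 2]  (obs o_1=2)
t=2: δ = [3.072e-03, 1.152e-03, 2.880e-03]  ψ = [0, 0, 2]  (obs o_2=0)
t=3: δ = [4.915e-04, 1.843e-04, 3.456e-04]  ψ = [0, 0, 2]  (obs o_3=0)
t=4: δ = [7.864e-05, 2.949e-05, 4.147e-05]  ψ = [0, 0, 2]  (obs o_4=0)
t=5: δ = [1.258e-05, 4.719e-06, 4.977e-06]  ψ = [0, 0, 2]  (obs o_5=0)
t=6: δ = [2.013e-06, 1.132e-06, 1.887e-06]  ψ = [0, 0, 0]  (obs o_6=2)
backtrack: best end state = 0; path = [0, 0, 0, 0, 0, 0, 0]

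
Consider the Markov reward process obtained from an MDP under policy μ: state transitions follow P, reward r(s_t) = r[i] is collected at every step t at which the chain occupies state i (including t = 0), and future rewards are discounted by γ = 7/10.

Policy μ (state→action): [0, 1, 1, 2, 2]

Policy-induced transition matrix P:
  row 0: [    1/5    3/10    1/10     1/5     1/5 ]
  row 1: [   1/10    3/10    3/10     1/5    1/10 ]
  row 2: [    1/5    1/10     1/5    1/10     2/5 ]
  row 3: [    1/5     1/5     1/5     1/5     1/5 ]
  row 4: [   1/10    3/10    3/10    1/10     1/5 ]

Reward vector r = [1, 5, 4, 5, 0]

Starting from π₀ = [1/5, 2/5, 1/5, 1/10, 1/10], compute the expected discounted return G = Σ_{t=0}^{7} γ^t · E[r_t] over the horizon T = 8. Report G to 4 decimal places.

t=0: π = [0.2000, 0.4000, 0.2000, 0.1000, 0.1000], E[r] = 3.5000, γ^t·E[r] = 3.500000, running G = 3.500000
t=1: π = [0.1500, 0.2500, 0.2300, 0.1700, 0.2000], E[r] = 3.1700, γ^t·E[r] = 2.219000, running G = 5.719000
t=2: π = [0.1550, 0.2370, 0.2300, 0.1570, 0.2210], E[r] = 3.0450, γ^t·E[r] = 1.492050, running G = 7.211050
t=3: π = [0.1542, 0.2383, 0.2303, 0.1549, 0.2223], E[r] = 3.0414, γ^t·E[r] = 1.043200, running G = 8.254250
t=4: π = [0.1539, 0.2385, 0.2306, 0.1547, 0.2222], E[r] = 3.0425, γ^t·E[r] = 0.730492, running G = 8.984742
t=5: π = [0.1539, 0.2384, 0.2307, 0.1547, 0.2223], E[r] = 3.0422, γ^t·E[r] = 0.511300, running G = 9.496042
t=6: π = [0.1539, 0.2384, 0.2307, 0.1547, 0.2223], E[r] = 3.0421, γ^t·E[r] = 0.357903, running G = 9.853945
t=7: π = [0.1539, 0.2384, 0.2307, 0.1547, 0.2223], E[r] = 3.0421, γ^t·E[r] = 0.250532, running G = 10.104477

G = 10.1045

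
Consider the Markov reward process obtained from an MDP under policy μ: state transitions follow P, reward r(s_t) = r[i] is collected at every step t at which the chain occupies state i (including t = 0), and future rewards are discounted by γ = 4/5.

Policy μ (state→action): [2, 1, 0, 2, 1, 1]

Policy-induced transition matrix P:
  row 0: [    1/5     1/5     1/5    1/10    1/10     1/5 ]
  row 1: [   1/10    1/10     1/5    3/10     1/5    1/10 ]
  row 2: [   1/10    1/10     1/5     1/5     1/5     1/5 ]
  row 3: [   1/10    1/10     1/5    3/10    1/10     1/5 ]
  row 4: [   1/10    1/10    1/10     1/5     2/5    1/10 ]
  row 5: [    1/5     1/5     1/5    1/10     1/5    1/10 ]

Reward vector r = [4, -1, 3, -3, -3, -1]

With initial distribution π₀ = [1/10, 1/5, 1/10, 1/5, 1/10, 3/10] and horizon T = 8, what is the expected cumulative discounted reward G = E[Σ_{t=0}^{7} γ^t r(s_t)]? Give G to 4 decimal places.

G = -2.0560

t=0: π = [0.1000, 0.2000, 0.1000, 0.2000, 0.1000, 0.3000], E[r] = -0.7000, γ^t·E[r] = -0.700000, running G = -0.700000
t=1: π = [0.1400, 0.1400, 0.1900, 0.2000, 0.1900, 0.1400], E[r] = -0.3200, γ^t·E[r] = -0.256000, running G = -0.956000
t=2: π = [0.1280, 0.1280, 0.1810, 0.2060, 0.2040, 0.1530], E[r] = -0.4560, γ^t·E[r] = -0.291840, running G = -1.247840
t=3: π = [0.1281, 0.1281, 0.1796, 0.2053, 0.2074, 0.1515], E[r] = -0.4665, γ^t·E[r] = -0.238848, running G = -1.486688
t=4: π = [0.1280, 0.1280, 0.1793, 0.2054, 0.2081, 0.1513], E[r] = -0.4702, γ^t·E[r] = -0.192594, running G = -1.679282
t=5: π = [0.1279, 0.1279, 0.1792, 0.2054, 0.2083, 0.1513], E[r] = -0.4710, γ^t·E[r] = -0.154347, running G = -1.833629
t=6: π = [0.1279, 0.1279, 0.1792, 0.2054, 0.2083, 0.1513], E[r] = -0.4712, γ^t·E[r] = -0.123524, running G = -1.957153
t=7: π = [0.1279, 0.1279, 0.1792, 0.2054, 0.2083, 0.1513], E[r] = -0.4712, γ^t·E[r] = -0.098826, running G = -2.055979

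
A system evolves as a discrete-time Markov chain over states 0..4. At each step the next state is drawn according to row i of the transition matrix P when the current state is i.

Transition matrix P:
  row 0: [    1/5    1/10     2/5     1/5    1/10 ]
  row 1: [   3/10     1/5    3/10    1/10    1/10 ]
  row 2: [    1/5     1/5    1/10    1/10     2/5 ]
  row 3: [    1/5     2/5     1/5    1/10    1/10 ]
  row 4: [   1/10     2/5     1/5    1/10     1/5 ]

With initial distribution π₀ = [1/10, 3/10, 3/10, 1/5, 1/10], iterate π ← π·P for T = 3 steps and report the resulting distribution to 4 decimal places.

π = [0.2054, 0.2411, 0.2403, 0.1205, 0.1927]

t=0: π = [0.1000, 0.3000, 0.3000, 0.2000, 0.1000]
t=1: π = [0.2200, 0.2500, 0.2200, 0.1100, 0.2000]
t=2: π = [0.2050, 0.2400, 0.2470, 0.1220, 0.1860]
t=3: π = [0.2054, 0.2411, 0.2403, 0.1205, 0.1927]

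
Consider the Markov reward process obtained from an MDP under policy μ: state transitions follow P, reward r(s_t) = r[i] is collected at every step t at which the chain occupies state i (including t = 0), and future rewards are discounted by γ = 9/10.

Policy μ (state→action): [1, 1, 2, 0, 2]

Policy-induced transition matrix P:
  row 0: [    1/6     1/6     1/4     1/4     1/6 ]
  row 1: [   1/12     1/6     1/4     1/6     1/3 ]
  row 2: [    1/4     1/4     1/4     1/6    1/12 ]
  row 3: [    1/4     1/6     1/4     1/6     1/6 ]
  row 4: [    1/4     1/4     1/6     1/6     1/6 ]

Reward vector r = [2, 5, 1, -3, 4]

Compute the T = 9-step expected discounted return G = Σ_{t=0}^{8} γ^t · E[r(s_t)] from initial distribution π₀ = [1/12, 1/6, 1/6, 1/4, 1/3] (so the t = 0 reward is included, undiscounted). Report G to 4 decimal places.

t=0: π = [0.0833, 0.1667, 0.1667, 0.2500, 0.3333], E[r] = 1.7500, γ^t·E[r] = 1.750000, running G = 1.750000
t=1: π = [0.2153, 0.2083, 0.2222, 0.1736, 0.1806], E[r] = 1.8958, γ^t·E[r] = 1.706250, running G = 3.456250
t=2: π = [0.1973, 0.2002, 0.2350, 0.1846, 0.1829], E[r] = 1.8084, γ^t·E[r] = 1.464844, running G = 4.921094
t=3: π = [0.2002, 0.2015, 0.2348, 0.1831, 0.1805], E[r] = 1.8151, γ^t·E[r] = 1.323176, running G = 6.244270
t=4: π = [0.1997, 0.2013, 0.2350, 0.1833, 0.1807], E[r] = 1.8135, γ^t·E[r] = 1.189817, running G = 7.434086
t=5: π = [0.1998, 0.2013, 0.2349, 0.1833, 0.1806], E[r] = 1.8137, γ^t·E[r] = 1.070956, running G = 8.505042
t=6: π = [0.1998, 0.2013, 0.2349, 0.1833, 0.1806], E[r] = 1.8136, γ^t·E[r] = 0.963840, running G = 9.468883
t=7: π = [0.1998, 0.2013, 0.2349, 0.1833, 0.1806], E[r] = 1.8136, γ^t·E[r] = 0.867459, running G = 10.336342
t=8: π = [0.1998, 0.2013, 0.2349, 0.1833, 0.1806], E[r] = 1.8136, γ^t·E[r] = 0.780713, running G = 11.117055

G = 11.1171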